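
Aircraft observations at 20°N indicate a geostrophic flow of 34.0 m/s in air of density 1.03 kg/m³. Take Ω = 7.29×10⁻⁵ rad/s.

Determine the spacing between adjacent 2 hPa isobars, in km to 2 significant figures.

Coriolis parameter at 20°N:
f = 2Ω sin φ = 2 × 7.29×10⁻⁵ × sin 20° = 4.99×10⁻⁵ s⁻¹
Geostrophic balance rearranged: |∂P/∂n| = f ρ V_g
|∂P/∂n| = 4.99×10⁻⁵ × 1.03 × 34.0 = 1.75×10⁻³ Pa/m
Isobar spacing: Δn = ΔP/|∂P/∂n| = 200 Pa / 1.75×10⁻³ Pa/m = 114526 m ≈ 110 km

110 km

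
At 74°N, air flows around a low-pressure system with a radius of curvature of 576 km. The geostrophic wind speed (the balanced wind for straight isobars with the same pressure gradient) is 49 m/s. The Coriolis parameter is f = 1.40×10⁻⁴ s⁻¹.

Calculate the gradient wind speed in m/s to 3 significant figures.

34.4 m/s

Around a low, centrifugal force acts outward with Coriolis, so pressure-gradient force balances both:
(1/ρ)|∂P/∂n| = fV + V²/R  →  V² + fR·V − fR·V_g = 0
With fR = 1.40×10⁻⁴ × 576×10³ m = 80.6 m/s:
V = [−fR + √((fR)² + 4 fR V_g)]/2 = [−80.6 + √(80.6² + 4×80.6×49)]/2 = 34.4 m/s
Subgeostrophic (V < V_g = 49 m/s), as expected around a low.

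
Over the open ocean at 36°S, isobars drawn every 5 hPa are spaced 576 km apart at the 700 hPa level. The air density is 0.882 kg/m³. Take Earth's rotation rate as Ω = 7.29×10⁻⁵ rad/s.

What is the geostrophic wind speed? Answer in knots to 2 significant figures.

Coriolis parameter at 36°S:
f = 2Ω sin φ = 2 × 7.29×10⁻⁵ × sin 36° = 8.57×10⁻⁵ s⁻¹
Pressure gradient: |∂P/∂n| = 500 Pa / 576000 m = 8.68×10⁻⁴ Pa/m
Geostrophic balance (pressure-gradient force = Coriolis force):
V_g = (1/(fρ)) |∂P/∂n| = 8.68×10⁻⁴ / (8.57×10⁻⁵ × 0.882) = 11.5 m/s
Converting: 11.5 m/s × 1.944 = 22 knots

22 knots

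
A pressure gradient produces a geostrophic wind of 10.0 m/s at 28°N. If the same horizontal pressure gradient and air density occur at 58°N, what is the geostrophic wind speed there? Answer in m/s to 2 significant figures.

5.5 m/s

With the same pressure gradient and density, V_g ∝ 1/f ∝ 1/sin φ.
V₂ = V₁ · sin φ₁ / sin φ₂ = 10.0 × sin 28° / sin 58°
V₂ = 10.0 × 0.4695/0.8480 = 5.5 m/s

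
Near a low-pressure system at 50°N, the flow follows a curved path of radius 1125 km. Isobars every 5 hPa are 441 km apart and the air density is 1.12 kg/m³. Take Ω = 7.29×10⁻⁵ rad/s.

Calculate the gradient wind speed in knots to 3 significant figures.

16.5 knots

Coriolis parameter at 50°N:
f = 2Ω sin φ = 2 × 7.29×10⁻⁵ × sin 50° = 1.12×10⁻⁴ s⁻¹
Pressure gradient: |∂P/∂n| = 500 Pa / 441000 m = 1.13×10⁻³ Pa/m
Geostrophic speed: V_g = |∂P/∂n|/(fρ) = 1.13×10⁻³/(1.12×10⁻⁴ × 1.12) = 9.06 m/s
Around a low, centrifugal force acts outward with Coriolis, so pressure-gradient force balances both:
(1/ρ)|∂P/∂n| = fV + V²/R  →  V² + fR·V − fR·V_g = 0
With fR = 1.12×10⁻⁴ × 1125×10³ m = 126 m/s:
V = [−fR + √((fR)² + 4 fR V_g)]/2 = [−126 + √(126² + 4×126×9.06)]/2 = 8.49 m/s
Subgeostrophic (V < V_g = 9.06 m/s), as expected around a low.
Converting: 8.49 m/s × 1.944 = 16.5 knots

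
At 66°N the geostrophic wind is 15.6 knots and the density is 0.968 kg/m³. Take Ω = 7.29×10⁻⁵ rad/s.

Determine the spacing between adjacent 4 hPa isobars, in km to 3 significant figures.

Coriolis parameter at 66°N:
f = 2Ω sin φ = 2 × 7.29×10⁻⁵ × sin 66° = 1.33×10⁻⁴ s⁻¹
Wind speed in SI: 15.6 knots = 8.03 m/s
Geostrophic balance rearranged: |∂P/∂n| = f ρ V_g
|∂P/∂n| = 1.33×10⁻⁴ × 0.968 × 8.03 = 1.03×10⁻³ Pa/m
Isobar spacing: Δn = ΔP/|∂P/∂n| = 400 Pa / 1.03×10⁻³ Pa/m = 386575 m ≈ 387 km

387 km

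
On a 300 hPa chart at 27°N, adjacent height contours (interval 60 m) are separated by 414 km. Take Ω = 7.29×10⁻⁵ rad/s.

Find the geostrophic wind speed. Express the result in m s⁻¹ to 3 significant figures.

21.5 m s⁻¹

Coriolis parameter at 27°N:
f = 2Ω sin φ = 2 × 7.29×10⁻⁵ × sin 27° = 6.62×10⁻⁵ s⁻¹
Height gradient: |∂Z/∂n| = 60 m / 414000 m = 1.45×10⁻⁴
On a pressure surface, geostrophic balance gives V_g = (g/f)|∂Z/∂n|:
V_g = 9.81 × 1.45×10⁻⁴ / 6.62×10⁻⁵ = 21.5 m/s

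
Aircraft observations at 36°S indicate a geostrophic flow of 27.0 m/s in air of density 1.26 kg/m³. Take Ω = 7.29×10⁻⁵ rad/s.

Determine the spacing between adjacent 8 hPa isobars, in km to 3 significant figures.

Coriolis parameter at 36°S:
f = 2Ω sin φ = 2 × 7.29×10⁻⁵ × sin 36° = 8.57×10⁻⁵ s⁻¹
Geostrophic balance rearranged: |∂P/∂n| = f ρ V_g
|∂P/∂n| = 8.57×10⁻⁵ × 1.26 × 27.0 = 2.92×10⁻³ Pa/m
Isobar spacing: Δn = ΔP/|∂P/∂n| = 800 Pa / 2.92×10⁻³ Pa/m = 274397 m ≈ 274 km

274 km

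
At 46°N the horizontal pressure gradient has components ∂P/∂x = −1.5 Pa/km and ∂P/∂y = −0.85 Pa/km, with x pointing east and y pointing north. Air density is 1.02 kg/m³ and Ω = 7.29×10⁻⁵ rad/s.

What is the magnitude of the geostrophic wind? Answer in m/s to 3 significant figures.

16.1 m/s

Coriolis parameter at 46°N:
f = 2Ω sin φ = 2 × 7.29×10⁻⁵ × sin 46° = 1.05×10⁻⁴ s⁻¹
Component geostrophic relations (x east, y north):
u_g = −(1/(fρ)) ∂P/∂y,  v_g = (1/(fρ)) ∂P/∂x
u_g = −(−0.85×10⁻³)/(1.05×10⁻⁴ × 1.02) = 7.95 m/s;  v_g = (−1.5×10⁻³)/(1.05×10⁻⁴ × 1.02) = −14.0 m/s
|V_g| = √(u_g² + v_g²) = 16.1 m/s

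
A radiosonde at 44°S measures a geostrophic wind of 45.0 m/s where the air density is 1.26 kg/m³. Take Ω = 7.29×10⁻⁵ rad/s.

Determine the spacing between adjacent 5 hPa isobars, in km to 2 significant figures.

87 km

Coriolis parameter at 44°S:
f = 2Ω sin φ = 2 × 7.29×10⁻⁵ × sin 44° = 1.01×10⁻⁴ s⁻¹
Geostrophic balance rearranged: |∂P/∂n| = f ρ V_g
|∂P/∂n| = 1.01×10⁻⁴ × 1.26 × 45.0 = 5.74×10⁻³ Pa/m
Isobar spacing: Δn = ΔP/|∂P/∂n| = 500 Pa / 5.74×10⁻³ Pa/m = 87068 m ≈ 87 km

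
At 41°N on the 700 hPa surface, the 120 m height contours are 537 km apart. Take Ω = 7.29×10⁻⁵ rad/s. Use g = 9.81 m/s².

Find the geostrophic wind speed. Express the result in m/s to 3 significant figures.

Coriolis parameter at 41°N:
f = 2Ω sin φ = 2 × 7.29×10⁻⁵ × sin 41° = 9.57×10⁻⁵ s⁻¹
Height gradient: |∂Z/∂n| = 120 m / 537000 m = 2.23×10⁻⁴
On a pressure surface, geostrophic balance gives V_g = (g/f)|∂Z/∂n|:
V_g = 9.81 × 2.23×10⁻⁴ / 9.57×10⁻⁵ = 22.9 m/s

22.9 m/s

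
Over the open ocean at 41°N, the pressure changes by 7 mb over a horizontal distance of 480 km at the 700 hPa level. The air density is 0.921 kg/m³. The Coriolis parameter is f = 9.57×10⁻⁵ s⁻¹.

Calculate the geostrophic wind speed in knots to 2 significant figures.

Pressure gradient: |∂P/∂n| = 700 Pa / 480000 m = 1.46×10⁻³ Pa/m
Geostrophic balance (pressure-gradient force = Coriolis force):
V_g = (1/(fρ)) |∂P/∂n| = 1.46×10⁻³ / (9.57×10⁻⁵ × 0.921) = 16.5 m/s
Converting: 16.5 m/s × 1.944 = 32 knots

32 knots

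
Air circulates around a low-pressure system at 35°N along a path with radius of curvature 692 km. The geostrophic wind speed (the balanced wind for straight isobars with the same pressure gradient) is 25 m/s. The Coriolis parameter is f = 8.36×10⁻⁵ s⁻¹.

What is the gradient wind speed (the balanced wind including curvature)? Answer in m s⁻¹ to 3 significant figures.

18.9 m s⁻¹

Around a low, centrifugal force acts outward with Coriolis, so pressure-gradient force balances both:
(1/ρ)|∂P/∂n| = fV + V²/R  →  V² + fR·V − fR·V_g = 0
With fR = 8.36×10⁻⁵ × 692×10³ m = 57.9 m/s:
V = [−fR + √((fR)² + 4 fR V_g)]/2 = [−57.9 + √(57.9² + 4×57.9×25)]/2 = 18.9 m/s
Subgeostrophic (V < V_g = 25 m/s), as expected around a low.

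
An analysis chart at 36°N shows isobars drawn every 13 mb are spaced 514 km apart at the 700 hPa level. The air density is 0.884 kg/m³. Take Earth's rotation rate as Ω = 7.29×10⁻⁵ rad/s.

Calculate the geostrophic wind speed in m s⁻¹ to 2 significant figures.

33 m s⁻¹

Coriolis parameter at 36°N:
f = 2Ω sin φ = 2 × 7.29×10⁻⁵ × sin 36° = 8.57×10⁻⁵ s⁻¹
Pressure gradient: |∂P/∂n| = 1300 Pa / 514000 m = 2.53×10⁻³ Pa/m
Geostrophic balance (pressure-gradient force = Coriolis force):
V_g = (1/(fρ)) |∂P/∂n| = 2.53×10⁻³ / (8.57×10⁻⁵ × 0.884) = 33.4 m/s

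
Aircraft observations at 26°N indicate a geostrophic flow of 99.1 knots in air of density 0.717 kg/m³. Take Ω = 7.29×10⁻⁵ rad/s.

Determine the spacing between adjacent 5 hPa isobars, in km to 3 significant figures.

Coriolis parameter at 26°N:
f = 2Ω sin φ = 2 × 7.29×10⁻⁵ × sin 26° = 6.39×10⁻⁵ s⁻¹
Wind speed in SI: 99.1 knots = 51.0 m/s
Geostrophic balance rearranged: |∂P/∂n| = f ρ V_g
|∂P/∂n| = 6.39×10⁻⁵ × 0.717 × 51.0 = 2.34×10⁻³ Pa/m
Isobar spacing: Δn = ΔP/|∂P/∂n| = 500 Pa / 2.34×10⁻³ Pa/m = 214013 m ≈ 214 km

214 km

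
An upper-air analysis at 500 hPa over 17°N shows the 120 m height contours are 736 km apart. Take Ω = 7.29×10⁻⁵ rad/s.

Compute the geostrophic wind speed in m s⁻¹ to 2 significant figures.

38 m s⁻¹

Coriolis parameter at 17°N:
f = 2Ω sin φ = 2 × 7.29×10⁻⁵ × sin 17° = 4.26×10⁻⁵ s⁻¹
Height gradient: |∂Z/∂n| = 120 m / 736000 m = 1.63×10⁻⁴
On a pressure surface, geostrophic balance gives V_g = (g/f)|∂Z/∂n|:
V_g = 9.81 × 1.63×10⁻⁴ / 4.26×10⁻⁵ = 37.5 m/s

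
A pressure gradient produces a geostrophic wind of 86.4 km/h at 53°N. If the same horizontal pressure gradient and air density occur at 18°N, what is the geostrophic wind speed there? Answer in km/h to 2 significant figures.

220 km/h

With the same pressure gradient and density, V_g ∝ 1/f ∝ 1/sin φ.
V₂ = V₁ · sin φ₁ / sin φ₂ = 86.4 × sin 53° / sin 18°
V₂ = 86.4 × 0.7986/0.3090 = 220 km/h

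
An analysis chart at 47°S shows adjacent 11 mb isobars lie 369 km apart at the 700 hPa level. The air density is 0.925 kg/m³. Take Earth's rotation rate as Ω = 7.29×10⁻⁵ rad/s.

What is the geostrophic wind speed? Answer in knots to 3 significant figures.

58.7 knots

Coriolis parameter at 47°S:
f = 2Ω sin φ = 2 × 7.29×10⁻⁵ × sin 47° = 1.07×10⁻⁴ s⁻¹
Pressure gradient: |∂P/∂n| = 1100 Pa / 369000 m = 2.98×10⁻³ Pa/m
Geostrophic balance (pressure-gradient force = Coriolis force):
V_g = (1/(fρ)) |∂P/∂n| = 2.98×10⁻³ / (1.07×10⁻⁴ × 0.925) = 30.2 m/s
Converting: 30.2 m/s × 1.944 = 58.7 knots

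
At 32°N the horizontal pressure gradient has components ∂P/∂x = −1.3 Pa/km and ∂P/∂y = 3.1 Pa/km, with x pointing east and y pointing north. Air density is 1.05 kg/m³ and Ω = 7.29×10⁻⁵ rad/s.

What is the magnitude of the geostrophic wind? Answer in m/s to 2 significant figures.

41 m/s

Coriolis parameter at 32°N:
f = 2Ω sin φ = 2 × 7.29×10⁻⁵ × sin 32° = 7.73×10⁻⁵ s⁻¹
Component geostrophic relations (x east, y north):
u_g = −(1/(fρ)) ∂P/∂y,  v_g = (1/(fρ)) ∂P/∂x
u_g = −(3.1×10⁻³)/(7.73×10⁻⁵ × 1.05) = −38.2 m/s;  v_g = (−1.3×10⁻³)/(7.73×10⁻⁵ × 1.05) = −16.0 m/s
|V_g| = √(u_g² + v_g²) = 41.4 m/s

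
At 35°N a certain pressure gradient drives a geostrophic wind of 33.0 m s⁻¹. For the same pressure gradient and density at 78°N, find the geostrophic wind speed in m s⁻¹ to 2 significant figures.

With the same pressure gradient and density, V_g ∝ 1/f ∝ 1/sin φ.
V₂ = V₁ · sin φ₁ / sin φ₂ = 33.0 × sin 35° / sin 78°
V₂ = 33.0 × 0.5736/0.9781 = 19 m s⁻¹

19 m s⁻¹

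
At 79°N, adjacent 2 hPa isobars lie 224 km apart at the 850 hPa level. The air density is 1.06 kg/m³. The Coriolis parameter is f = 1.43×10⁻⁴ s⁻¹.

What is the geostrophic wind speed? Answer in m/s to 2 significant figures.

5.9 m/s

Pressure gradient: |∂P/∂n| = 200 Pa / 224000 m = 8.93×10⁻⁴ Pa/m
Geostrophic balance (pressure-gradient force = Coriolis force):
V_g = (1/(fρ)) |∂P/∂n| = 8.93×10⁻⁴ / (1.43×10⁻⁴ × 1.06) = 5.89 m/s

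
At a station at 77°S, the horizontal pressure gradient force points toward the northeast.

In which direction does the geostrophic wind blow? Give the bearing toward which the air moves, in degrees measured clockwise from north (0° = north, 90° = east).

315°

The pressure-gradient force points toward the northeast (bearing 045°).
Geostrophic balance: in the Southern Hemisphere the Coriolis force deflects motion to the left, so the geostrophic wind blows 90° to the left of the pressure-gradient force (low pressure on the right).
Rotating 045° by 90° counterclockwise gives 315° — the wind blows toward the northwest.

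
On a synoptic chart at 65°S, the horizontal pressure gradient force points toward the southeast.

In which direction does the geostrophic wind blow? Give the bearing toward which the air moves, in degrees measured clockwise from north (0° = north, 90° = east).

045°

The pressure-gradient force points toward the southeast (bearing 135°).
Geostrophic balance: in the Southern Hemisphere the Coriolis force deflects motion to the left, so the geostrophic wind blows 90° to the left of the pressure-gradient force (low pressure on the right).
Rotating 135° by 90° counterclockwise gives 045° — the wind blows toward the northeast.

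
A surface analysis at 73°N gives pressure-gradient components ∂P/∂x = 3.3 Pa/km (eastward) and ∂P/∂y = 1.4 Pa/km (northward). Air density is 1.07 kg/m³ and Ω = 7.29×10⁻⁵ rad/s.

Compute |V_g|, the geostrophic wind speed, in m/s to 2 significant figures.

24 m/s

Coriolis parameter at 73°N:
f = 2Ω sin φ = 2 × 7.29×10⁻⁵ × sin 73° = 1.39×10⁻⁴ s⁻¹
Component geostrophic relations (x east, y north):
u_g = −(1/(fρ)) ∂P/∂y,  v_g = (1/(fρ)) ∂P/∂x
u_g = −(1.4×10⁻³)/(1.39×10⁻⁴ × 1.07) = −9.38 m/s;  v_g = (3.3×10⁻³)/(1.39×10⁻⁴ × 1.07) = 22.1 m/s
|V_g| = √(u_g² + v_g²) = 24.0 m/s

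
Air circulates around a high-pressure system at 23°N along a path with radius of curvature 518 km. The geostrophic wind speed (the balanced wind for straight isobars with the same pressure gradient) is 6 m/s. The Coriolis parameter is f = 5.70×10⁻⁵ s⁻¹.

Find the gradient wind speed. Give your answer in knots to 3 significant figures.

Around a high, pressure-gradient force acts outward with centrifugal, so Coriolis balances both:
fV = (1/ρ)|∂P/∂n| + V²/R  →  V² − fR·V + fR·V_g = 0
With fR = 5.70×10⁻⁵ × 518×10³ m = 29.5 m/s:
V = [fR − √((fR)² − 4 fR V_g)]/2 = [29.5 − √(29.5² − 4×29.5×6)]/2 = 8.38 m/s
Supergeostrophic (V > V_g = 6 m/s), as expected around a high.
Converting: 8.38 m/s × 1.944 = 16.3 knots

16.3 knots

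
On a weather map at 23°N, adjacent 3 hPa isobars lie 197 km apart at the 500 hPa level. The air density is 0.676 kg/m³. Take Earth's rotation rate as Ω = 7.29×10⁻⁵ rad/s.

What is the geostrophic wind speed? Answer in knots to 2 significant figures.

77 knots

Coriolis parameter at 23°N:
f = 2Ω sin φ = 2 × 7.29×10⁻⁵ × sin 23° = 5.70×10⁻⁵ s⁻¹
Pressure gradient: |∂P/∂n| = 300 Pa / 197000 m = 1.52×10⁻³ Pa/m
Geostrophic balance (pressure-gradient force = Coriolis force):
V_g = (1/(fρ)) |∂P/∂n| = 1.52×10⁻³ / (5.70×10⁻⁵ × 0.676) = 39.5 m/s
Converting: 39.5 m/s × 1.944 = 77 knots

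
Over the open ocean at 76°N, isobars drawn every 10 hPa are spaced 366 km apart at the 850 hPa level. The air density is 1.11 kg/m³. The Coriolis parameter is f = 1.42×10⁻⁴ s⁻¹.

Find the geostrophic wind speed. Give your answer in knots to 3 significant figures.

Pressure gradient: |∂P/∂n| = 1000 Pa / 366000 m = 2.73×10⁻³ Pa/m
Geostrophic balance (pressure-gradient force = Coriolis force):
V_g = (1/(fρ)) |∂P/∂n| = 2.73×10⁻³ / (1.42×10⁻⁴ × 1.11) = 17.3 m/s
Converting: 17.3 m/s × 1.944 = 33.7 knots

33.7 knots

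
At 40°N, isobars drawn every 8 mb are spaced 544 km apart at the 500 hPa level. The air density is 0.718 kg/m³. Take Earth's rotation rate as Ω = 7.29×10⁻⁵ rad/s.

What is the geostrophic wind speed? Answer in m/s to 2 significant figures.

22 m/s

Coriolis parameter at 40°N:
f = 2Ω sin φ = 2 × 7.29×10⁻⁵ × sin 40° = 9.37×10⁻⁵ s⁻¹
Pressure gradient: |∂P/∂n| = 800 Pa / 544000 m = 1.47×10⁻³ Pa/m
Geostrophic balance (pressure-gradient force = Coriolis force):
V_g = (1/(fρ)) |∂P/∂n| = 1.47×10⁻³ / (9.37×10⁻⁵ × 0.718) = 21.9 m/s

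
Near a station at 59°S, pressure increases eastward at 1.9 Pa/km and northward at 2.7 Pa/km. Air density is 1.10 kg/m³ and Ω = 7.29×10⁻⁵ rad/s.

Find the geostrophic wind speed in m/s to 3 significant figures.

24.0 m/s

Coriolis parameter at 59°S:
f = 2Ω sin φ = 2 × 7.29×10⁻⁵ × sin 59° = 1.25×10⁻⁴ s⁻¹
In the Southern Hemisphere f is negative: f = −1.25×10⁻⁴ s⁻¹.
Component geostrophic relations (x east, y north):
u_g = −(1/(fρ)) ∂P/∂y,  v_g = (1/(fρ)) ∂P/∂x
u_g = −(2.7×10⁻³)/(−1.25×10⁻⁴ × 1.10) = 19.6 m/s;  v_g = (1.9×10⁻³)/(−1.25×10⁻⁴ × 1.10) = −13.8 m/s
|V_g| = √(u_g² + v_g²) = 24.0 m/s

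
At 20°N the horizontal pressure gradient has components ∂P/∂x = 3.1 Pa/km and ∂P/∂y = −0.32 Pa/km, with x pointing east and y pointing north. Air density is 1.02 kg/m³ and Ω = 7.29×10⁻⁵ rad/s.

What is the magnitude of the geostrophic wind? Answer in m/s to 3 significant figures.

61.3 m/s

Coriolis parameter at 20°N:
f = 2Ω sin φ = 2 × 7.29×10⁻⁵ × sin 20° = 4.99×10⁻⁵ s⁻¹
Component geostrophic relations (x east, y north):
u_g = −(1/(fρ)) ∂P/∂y,  v_g = (1/(fρ)) ∂P/∂x
u_g = −(−0.32×10⁻³)/(4.99×10⁻⁵ × 1.02) = 6.29 m/s;  v_g = (3.1×10⁻³)/(4.99×10⁻⁵ × 1.02) = 60.9 m/s
|V_g| = √(u_g² + v_g²) = 61.3 m/s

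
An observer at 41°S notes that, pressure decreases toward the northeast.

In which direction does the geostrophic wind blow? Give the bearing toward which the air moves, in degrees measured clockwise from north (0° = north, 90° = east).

315°

The pressure-gradient force points toward the northeast (bearing 045°).
Geostrophic balance: in the Southern Hemisphere the Coriolis force deflects motion to the left, so the geostrophic wind blows 90° to the left of the pressure-gradient force (low pressure on the right).
Rotating 045° by 90° counterclockwise gives 315° — the wind blows toward the northwest.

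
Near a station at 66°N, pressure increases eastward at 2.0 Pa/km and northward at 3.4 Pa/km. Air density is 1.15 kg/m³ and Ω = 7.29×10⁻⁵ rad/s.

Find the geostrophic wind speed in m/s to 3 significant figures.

Coriolis parameter at 66°N:
f = 2Ω sin φ = 2 × 7.29×10⁻⁵ × sin 66° = 1.33×10⁻⁴ s⁻¹
Component geostrophic relations (x east, y north):
u_g = −(1/(fρ)) ∂P/∂y,  v_g = (1/(fρ)) ∂P/∂x
u_g = −(3.4×10⁻³)/(1.33×10⁻⁴ × 1.15) = −22.2 m/s;  v_g = (2.0×10⁻³)/(1.33×10⁻⁴ × 1.15) = 13.1 m/s
|V_g| = √(u_g² + v_g²) = 25.8 m/s

25.8 m/s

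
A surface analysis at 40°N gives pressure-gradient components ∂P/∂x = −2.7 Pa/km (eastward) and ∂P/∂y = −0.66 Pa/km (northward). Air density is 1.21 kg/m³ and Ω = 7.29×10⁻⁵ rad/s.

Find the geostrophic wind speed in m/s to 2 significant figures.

25 m/s

Coriolis parameter at 40°N:
f = 2Ω sin φ = 2 × 7.29×10⁻⁵ × sin 40° = 9.37×10⁻⁵ s⁻¹
Component geostrophic relations (x east, y north):
u_g = −(1/(fρ)) ∂P/∂y,  v_g = (1/(fρ)) ∂P/∂x
u_g = −(−0.66×10⁻³)/(9.37×10⁻⁵ × 1.21) = 5.82 m/s;  v_g = (−2.7×10⁻³)/(9.37×10⁻⁵ × 1.21) = −23.8 m/s
|V_g| = √(u_g² + v_g²) = 24.5 m/s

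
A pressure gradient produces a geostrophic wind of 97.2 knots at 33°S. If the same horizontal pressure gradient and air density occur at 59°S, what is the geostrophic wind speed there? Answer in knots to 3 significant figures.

61.8 knots

With the same pressure gradient and density, V_g ∝ 1/f ∝ 1/sin φ.
V₂ = V₁ · sin φ₁ / sin φ₂ = 97.2 × sin 33° / sin 59°
V₂ = 97.2 × 0.5446/0.8572 = 61.8 knots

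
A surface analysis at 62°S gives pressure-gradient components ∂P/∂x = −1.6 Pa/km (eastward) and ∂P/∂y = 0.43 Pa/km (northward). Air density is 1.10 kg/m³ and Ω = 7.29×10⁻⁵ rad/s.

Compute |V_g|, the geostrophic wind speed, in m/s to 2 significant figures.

Coriolis parameter at 62°S:
f = 2Ω sin φ = 2 × 7.29×10⁻⁵ × sin 62° = 1.29×10⁻⁴ s⁻¹
In the Southern Hemisphere f is negative: f = −1.29×10⁻⁴ s⁻¹.
Component geostrophic relations (x east, y north):
u_g = −(1/(fρ)) ∂P/∂y,  v_g = (1/(fρ)) ∂P/∂x
u_g = −(0.43×10⁻³)/(−1.29×10⁻⁴ × 1.10) = 3.04 m/s;  v_g = (−1.6×10⁻³)/(−1.29×10⁻⁴ × 1.10) = 11.3 m/s
|V_g| = √(u_g² + v_g²) = 11.7 m/s

12 m/s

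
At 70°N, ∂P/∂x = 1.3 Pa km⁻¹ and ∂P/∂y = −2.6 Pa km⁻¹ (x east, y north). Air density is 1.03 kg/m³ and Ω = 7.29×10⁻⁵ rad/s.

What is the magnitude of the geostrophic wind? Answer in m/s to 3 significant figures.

Coriolis parameter at 70°N:
f = 2Ω sin φ = 2 × 7.29×10⁻⁵ × sin 70° = 1.37×10⁻⁴ s⁻¹
Component geostrophic relations (x east, y north):
u_g = −(1/(fρ)) ∂P/∂y,  v_g = (1/(fρ)) ∂P/∂x
u_g = −(−2.6×10⁻³)/(1.37×10⁻⁴ × 1.03) = 18.4 m/s;  v_g = (1.3×10⁻³)/(1.37×10⁻⁴ × 1.03) = 9.21 m/s
|V_g| = √(u_g² + v_g²) = 20.6 m/s

20.6 m/s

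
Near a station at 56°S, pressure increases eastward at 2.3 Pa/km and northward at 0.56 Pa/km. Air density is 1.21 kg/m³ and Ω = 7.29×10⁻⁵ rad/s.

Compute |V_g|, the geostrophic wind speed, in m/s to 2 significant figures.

16 m/s

Coriolis parameter at 56°S:
f = 2Ω sin φ = 2 × 7.29×10⁻⁵ × sin 56° = 1.21×10⁻⁴ s⁻¹
In the Southern Hemisphere f is negative: f = −1.21×10⁻⁴ s⁻¹.
Component geostrophic relations (x east, y north):
u_g = −(1/(fρ)) ∂P/∂y,  v_g = (1/(fρ)) ∂P/∂x
u_g = −(0.56×10⁻³)/(−1.21×10⁻⁴ × 1.21) = 3.83 m/s;  v_g = (2.3×10⁻³)/(−1.21×10⁻⁴ × 1.21) = −15.7 m/s
|V_g| = √(u_g² + v_g²) = 16.2 m/s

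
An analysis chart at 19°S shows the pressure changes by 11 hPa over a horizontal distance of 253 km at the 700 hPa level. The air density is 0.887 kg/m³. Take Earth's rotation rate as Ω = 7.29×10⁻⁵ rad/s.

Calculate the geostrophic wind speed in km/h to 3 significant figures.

372 km/h

Coriolis parameter at 19°S:
f = 2Ω sin φ = 2 × 7.29×10⁻⁵ × sin 19° = 4.75×10⁻⁵ s⁻¹
Pressure gradient: |∂P/∂n| = 1100 Pa / 253000 m = 4.35×10⁻³ Pa/m
Geostrophic balance (pressure-gradient force = Coriolis force):
V_g = (1/(fρ)) |∂P/∂n| = 4.35×10⁻³ / (4.75×10⁻⁵ × 0.887) = 103 m/s
Converting: 103 m/s × 3.6 = 372 km/h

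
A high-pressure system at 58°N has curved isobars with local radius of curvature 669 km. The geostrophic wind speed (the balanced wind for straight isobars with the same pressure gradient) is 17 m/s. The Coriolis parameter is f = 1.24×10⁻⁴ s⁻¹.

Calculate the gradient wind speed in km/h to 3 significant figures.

85.9 km/h

Around a high, pressure-gradient force acts outward with centrifugal, so Coriolis balances both:
fV = (1/ρ)|∂P/∂n| + V²/R  →  V² − fR·V + fR·V_g = 0
With fR = 1.24×10⁻⁴ × 669×10³ m = 83.0 m/s:
V = [fR − √((fR)² − 4 fR V_g)]/2 = [83.0 − √(83.0² − 4×83.0×17)]/2 = 23.9 m/s
Supergeostrophic (V > V_g = 17 m/s), as expected around a high.
Converting: 23.9 m/s × 3.6 = 85.9 km/h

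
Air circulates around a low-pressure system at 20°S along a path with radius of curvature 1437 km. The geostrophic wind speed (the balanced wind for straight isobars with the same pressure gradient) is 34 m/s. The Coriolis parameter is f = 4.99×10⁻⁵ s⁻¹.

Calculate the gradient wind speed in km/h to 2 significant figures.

91 km/h

Around a low, centrifugal force acts outward with Coriolis, so pressure-gradient force balances both:
(1/ρ)|∂P/∂n| = fV + V²/R  →  V² + fR·V − fR·V_g = 0
With fR = 4.99×10⁻⁵ × 1437×10³ m = 71.7 m/s:
V = [−fR + √((fR)² + 4 fR V_g)]/2 = [−71.7 + √(71.7² + 4×71.7×34)]/2 = 25.2 m/s
Subgeostrophic (V < V_g = 34 m/s), as expected around a low.
Converting: 25.2 m/s × 3.6 = 91 km/h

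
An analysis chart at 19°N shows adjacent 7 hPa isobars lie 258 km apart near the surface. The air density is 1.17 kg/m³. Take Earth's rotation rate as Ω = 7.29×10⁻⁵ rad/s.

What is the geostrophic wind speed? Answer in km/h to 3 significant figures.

176 km/h

Coriolis parameter at 19°N:
f = 2Ω sin φ = 2 × 7.29×10⁻⁵ × sin 19° = 4.75×10⁻⁵ s⁻¹
Pressure gradient: |∂P/∂n| = 700 Pa / 258000 m = 2.71×10⁻³ Pa/m
Geostrophic balance (pressure-gradient force = Coriolis force):
V_g = (1/(fρ)) |∂P/∂n| = 2.71×10⁻³ / (4.75×10⁻⁵ × 1.17) = 48.9 m/s
Converting: 48.9 m/s × 3.6 = 176 km/h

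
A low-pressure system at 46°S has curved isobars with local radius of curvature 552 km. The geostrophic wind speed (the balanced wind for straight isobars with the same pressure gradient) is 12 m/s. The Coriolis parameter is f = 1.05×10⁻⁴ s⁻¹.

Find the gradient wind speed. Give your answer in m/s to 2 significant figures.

10 m/s

Around a low, centrifugal force acts outward with Coriolis, so pressure-gradient force balances both:
(1/ρ)|∂P/∂n| = fV + V²/R  →  V² + fR·V − fR·V_g = 0
With fR = 1.05×10⁻⁴ × 552×10³ m = 58.0 m/s:
V = [−fR + √((fR)² + 4 fR V_g)]/2 = [−58.0 + √(58.0² + 4×58.0×12)]/2 = 10.2 m/s
Subgeostrophic (V < V_g = 12 m/s), as expected around a low.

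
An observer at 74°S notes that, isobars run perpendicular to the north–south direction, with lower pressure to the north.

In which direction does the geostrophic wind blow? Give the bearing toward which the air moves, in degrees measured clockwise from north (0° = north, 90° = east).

The pressure-gradient force points toward the north (bearing 000°).
Geostrophic balance: in the Southern Hemisphere the Coriolis force deflects motion to the left, so the geostrophic wind blows 90° to the left of the pressure-gradient force (low pressure on the right).
Rotating 000° by 90° counterclockwise gives 270° — the wind blows toward the west.

270°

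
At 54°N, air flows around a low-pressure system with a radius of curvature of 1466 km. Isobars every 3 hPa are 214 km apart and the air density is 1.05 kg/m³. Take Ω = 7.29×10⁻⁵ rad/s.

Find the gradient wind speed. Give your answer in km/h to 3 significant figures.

38.4 km/h

Coriolis parameter at 54°N:
f = 2Ω sin φ = 2 × 7.29×10⁻⁵ × sin 54° = 1.18×10⁻⁴ s⁻¹
Pressure gradient: |∂P/∂n| = 300 Pa / 214000 m = 1.40×10⁻³ Pa/m
Geostrophic speed: V_g = |∂P/∂n|/(fρ) = 1.40×10⁻³/(1.18×10⁻⁴ × 1.05) = 11.3 m/s
Around a low, centrifugal force acts outward with Coriolis, so pressure-gradient force balances both:
(1/ρ)|∂P/∂n| = fV + V²/R  →  V² + fR·V − fR·V_g = 0
With fR = 1.18×10⁻⁴ × 1466×10³ m = 173 m/s:
V = [−fR + √((fR)² + 4 fR V_g)]/2 = [−173 + √(173² + 4×173×11.3)]/2 = 10.7 m/s
Subgeostrophic (V < V_g = 11.3 m/s), as expected around a low.
Converting: 10.7 m/s × 3.6 = 38.4 km/h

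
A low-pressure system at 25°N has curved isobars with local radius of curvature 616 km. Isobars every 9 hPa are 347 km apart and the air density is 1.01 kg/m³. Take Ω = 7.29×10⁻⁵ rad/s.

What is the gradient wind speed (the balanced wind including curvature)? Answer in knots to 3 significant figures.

Coriolis parameter at 25°N:
f = 2Ω sin φ = 2 × 7.29×10⁻⁵ × sin 25° = 6.16×10⁻⁵ s⁻¹
Pressure gradient: |∂P/∂n| = 900 Pa / 347000 m = 2.59×10⁻³ Pa/m
Geostrophic speed: V_g = |∂P/∂n|/(fρ) = 2.59×10⁻³/(6.16×10⁻⁵ × 1.01) = 41.7 m/s
Around a low, centrifugal force acts outward with Coriolis, so pressure-gradient force balances both:
(1/ρ)|∂P/∂n| = fV + V²/R  →  V² + fR·V − fR·V_g = 0
With fR = 6.16×10⁻⁵ × 616×10³ m = 38.0 m/s:
V = [−fR + √((fR)² + 4 fR V_g)]/2 = [−38.0 + √(38.0² + 4×38.0×41.7)]/2 = 25.1 m/s
Subgeostrophic (V < V_g = 41.7 m/s), as expected around a low.
Converting: 25.1 m/s × 1.944 = 48.8 knots

48.8 knots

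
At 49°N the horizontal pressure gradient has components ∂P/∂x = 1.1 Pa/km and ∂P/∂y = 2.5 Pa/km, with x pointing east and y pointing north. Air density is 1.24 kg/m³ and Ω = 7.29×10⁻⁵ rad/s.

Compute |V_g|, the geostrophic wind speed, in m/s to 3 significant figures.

20.0 m/s

Coriolis parameter at 49°N:
f = 2Ω sin φ = 2 × 7.29×10⁻⁵ × sin 49° = 1.10×10⁻⁴ s⁻¹
Component geostrophic relations (x east, y north):
u_g = −(1/(fρ)) ∂P/∂y,  v_g = (1/(fρ)) ∂P/∂x
u_g = −(2.5×10⁻³)/(1.10×10⁻⁴ × 1.24) = −18.3 m/s;  v_g = (1.1×10⁻³)/(1.10×10⁻⁴ × 1.24) = 8.06 m/s
|V_g| = √(u_g² + v_g²) = 20.0 m/s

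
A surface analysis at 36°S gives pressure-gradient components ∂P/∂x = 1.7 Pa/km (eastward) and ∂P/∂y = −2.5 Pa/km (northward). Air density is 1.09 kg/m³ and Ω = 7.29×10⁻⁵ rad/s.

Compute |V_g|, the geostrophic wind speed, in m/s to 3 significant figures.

32.4 m/s

Coriolis parameter at 36°S:
f = 2Ω sin φ = 2 × 7.29×10⁻⁵ × sin 36° = 8.57×10⁻⁵ s⁻¹
In the Southern Hemisphere f is negative: f = −8.57×10⁻⁵ s⁻¹.
Component geostrophic relations (x east, y north):
u_g = −(1/(fρ)) ∂P/∂y,  v_g = (1/(fρ)) ∂P/∂x
u_g = −(−2.5×10⁻³)/(−8.57×10⁻⁵ × 1.09) = −26.8 m/s;  v_g = (1.7×10⁻³)/(−8.57×10⁻⁵ × 1.09) = −18.2 m/s
|V_g| = √(u_g² + v_g²) = 32.4 m/s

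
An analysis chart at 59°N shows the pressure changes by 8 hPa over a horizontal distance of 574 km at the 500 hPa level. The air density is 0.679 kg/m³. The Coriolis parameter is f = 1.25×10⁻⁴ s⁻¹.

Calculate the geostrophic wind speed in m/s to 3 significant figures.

Pressure gradient: |∂P/∂n| = 800 Pa / 574000 m = 1.39×10⁻³ Pa/m
Geostrophic balance (pressure-gradient force = Coriolis force):
V_g = (1/(fρ)) |∂P/∂n| = 1.39×10⁻³ / (1.25×10⁻⁴ × 0.679) = 16.4 m/s

16.4 m/s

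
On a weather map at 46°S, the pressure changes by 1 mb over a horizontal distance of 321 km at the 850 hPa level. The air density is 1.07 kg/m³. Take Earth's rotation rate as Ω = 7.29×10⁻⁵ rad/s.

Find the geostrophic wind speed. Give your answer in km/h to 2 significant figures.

Coriolis parameter at 46°S:
f = 2Ω sin φ = 2 × 7.29×10⁻⁵ × sin 46° = 1.05×10⁻⁴ s⁻¹
Pressure gradient: |∂P/∂n| = 100 Pa / 321000 m = 3.12×10⁻⁴ Pa/m
Geostrophic balance (pressure-gradient force = Coriolis force):
V_g = (1/(fρ)) |∂P/∂n| = 3.12×10⁻⁴ / (1.05×10⁻⁴ × 1.07) = 2.78 m/s
Converting: 2.78 m/s × 3.6 = 10.0 km/h

10.0 km/h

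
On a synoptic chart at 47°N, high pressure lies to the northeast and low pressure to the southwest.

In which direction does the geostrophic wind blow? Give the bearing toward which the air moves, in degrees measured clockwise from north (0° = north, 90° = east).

315°

The pressure-gradient force points toward the southwest (bearing 225°).
Geostrophic balance: in the Northern Hemisphere the Coriolis force deflects motion to the right, so the geostrophic wind blows 90° to the right of the pressure-gradient force (low pressure on the left).
Rotating 225° by 90° clockwise gives 315° — the wind blows toward the northwest.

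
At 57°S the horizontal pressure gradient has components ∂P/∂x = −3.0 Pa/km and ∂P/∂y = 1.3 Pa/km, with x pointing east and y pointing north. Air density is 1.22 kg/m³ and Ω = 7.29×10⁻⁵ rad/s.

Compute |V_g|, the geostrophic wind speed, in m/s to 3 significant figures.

Coriolis parameter at 57°S:
f = 2Ω sin φ = 2 × 7.29×10⁻⁵ × sin 57° = 1.22×10⁻⁴ s⁻¹
In the Southern Hemisphere f is negative: f = −1.22×10⁻⁴ s⁻¹.
Component geostrophic relations (x east, y north):
u_g = −(1/(fρ)) ∂P/∂y,  v_g = (1/(fρ)) ∂P/∂x
u_g = −(1.3×10⁻³)/(−1.22×10⁻⁴ × 1.22) = 8.71 m/s;  v_g = (−3.0×10⁻³)/(−1.22×10⁻⁴ × 1.22) = 20.1 m/s
|V_g| = √(u_g² + v_g²) = 21.9 m/s

21.9 m/s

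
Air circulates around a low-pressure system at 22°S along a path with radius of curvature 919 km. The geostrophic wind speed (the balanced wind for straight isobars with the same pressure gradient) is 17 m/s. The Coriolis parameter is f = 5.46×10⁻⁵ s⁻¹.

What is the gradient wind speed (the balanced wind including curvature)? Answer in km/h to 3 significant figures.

48.3 km/h

Around a low, centrifugal force acts outward with Coriolis, so pressure-gradient force balances both:
(1/ρ)|∂P/∂n| = fV + V²/R  →  V² + fR·V − fR·V_g = 0
With fR = 5.46×10⁻⁵ × 919×10³ m = 50.2 m/s:
V = [−fR + √((fR)² + 4 fR V_g)]/2 = [−50.2 + √(50.2² + 4×50.2×17)]/2 = 13.4 m/s
Subgeostrophic (V < V_g = 17 m/s), as expected around a low.
Converting: 13.4 m/s × 3.6 = 48.3 km/h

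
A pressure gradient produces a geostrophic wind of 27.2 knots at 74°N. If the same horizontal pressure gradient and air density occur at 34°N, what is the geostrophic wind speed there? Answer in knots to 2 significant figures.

47 knots

With the same pressure gradient and density, V_g ∝ 1/f ∝ 1/sin φ.
V₂ = V₁ · sin φ₁ / sin φ₂ = 27.2 × sin 74° / sin 34°
V₂ = 27.2 × 0.9613/0.5592 = 47 knots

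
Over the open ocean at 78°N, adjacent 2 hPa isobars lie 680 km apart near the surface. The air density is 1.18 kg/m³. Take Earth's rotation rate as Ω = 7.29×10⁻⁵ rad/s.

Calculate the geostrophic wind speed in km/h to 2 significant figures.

Coriolis parameter at 78°N:
f = 2Ω sin φ = 2 × 7.29×10⁻⁵ × sin 78° = 1.43×10⁻⁴ s⁻¹
Pressure gradient: |∂P/∂n| = 200 Pa / 680000 m = 2.94×10⁻⁴ Pa/m
Geostrophic balance (pressure-gradient force = Coriolis force):
V_g = (1/(fρ)) |∂P/∂n| = 2.94×10⁻⁴ / (1.43×10⁻⁴ × 1.18) = 1.75 m/s
Converting: 1.75 m/s × 3.6 = 6.3 km/h

6.3 km/h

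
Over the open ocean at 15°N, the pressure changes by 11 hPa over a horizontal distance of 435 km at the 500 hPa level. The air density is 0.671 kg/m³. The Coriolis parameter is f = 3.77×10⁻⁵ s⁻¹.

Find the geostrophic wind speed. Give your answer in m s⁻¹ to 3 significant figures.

Pressure gradient: |∂P/∂n| = 1100 Pa / 435000 m = 2.53×10⁻³ Pa/m
Geostrophic balance (pressure-gradient force = Coriolis force):
V_g = (1/(fρ)) |∂P/∂n| = 2.53×10⁻³ / (3.77×10⁻⁵ × 0.671) = 100.0 m/s

100.0 m s⁻¹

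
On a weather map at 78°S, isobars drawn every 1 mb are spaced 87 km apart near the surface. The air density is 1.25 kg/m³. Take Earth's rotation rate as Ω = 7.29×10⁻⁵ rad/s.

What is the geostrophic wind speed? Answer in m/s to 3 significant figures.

Coriolis parameter at 78°S:
f = 2Ω sin φ = 2 × 7.29×10⁻⁵ × sin 78° = 1.43×10⁻⁴ s⁻¹
Pressure gradient: |∂P/∂n| = 100 Pa / 87000 m = 1.15×10⁻³ Pa/m
Geostrophic balance (pressure-gradient force = Coriolis force):
V_g = (1/(fρ)) |∂P/∂n| = 1.15×10⁻³ / (1.43×10⁻⁴ × 1.25) = 6.45 m/s

6.45 m/s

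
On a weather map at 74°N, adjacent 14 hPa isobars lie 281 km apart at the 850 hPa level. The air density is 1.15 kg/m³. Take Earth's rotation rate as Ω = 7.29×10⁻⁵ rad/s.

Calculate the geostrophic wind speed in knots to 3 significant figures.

Coriolis parameter at 74°N:
f = 2Ω sin φ = 2 × 7.29×10⁻⁵ × sin 74° = 1.40×10⁻⁴ s⁻¹
Pressure gradient: |∂P/∂n| = 1400 Pa / 281000 m = 4.98×10⁻³ Pa/m
Geostrophic balance (pressure-gradient force = Coriolis force):
V_g = (1/(fρ)) |∂P/∂n| = 4.98×10⁻³ / (1.40×10⁻⁴ × 1.15) = 30.9 m/s
Converting: 30.9 m/s × 1.944 = 60.1 knots

60.1 knots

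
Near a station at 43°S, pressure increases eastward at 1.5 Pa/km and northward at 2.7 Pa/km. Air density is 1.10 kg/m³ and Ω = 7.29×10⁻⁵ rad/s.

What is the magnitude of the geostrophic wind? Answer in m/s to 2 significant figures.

28 m/s

Coriolis parameter at 43°S:
f = 2Ω sin φ = 2 × 7.29×10⁻⁵ × sin 43° = 9.94×10⁻⁵ s⁻¹
In the Southern Hemisphere f is negative: f = −9.94×10⁻⁵ s⁻¹.
Component geostrophic relations (x east, y north):
u_g = −(1/(fρ)) ∂P/∂y,  v_g = (1/(fρ)) ∂P/∂x
u_g = −(2.7×10⁻³)/(−9.94×10⁻⁵ × 1.10) = 24.7 m/s;  v_g = (1.5×10⁻³)/(−9.94×10⁻⁵ × 1.10) = −13.7 m/s
|V_g| = √(u_g² + v_g²) = 28.2 m/s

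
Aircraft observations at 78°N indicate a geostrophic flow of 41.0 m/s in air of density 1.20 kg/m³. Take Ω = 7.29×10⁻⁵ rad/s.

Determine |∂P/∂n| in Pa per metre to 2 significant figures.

7.0×10⁻³ Pa/m

Coriolis parameter at 78°N:
f = 2Ω sin φ = 2 × 7.29×10⁻⁵ × sin 78° = 1.43×10⁻⁴ s⁻¹
Geostrophic balance rearranged: |∂P/∂n| = f ρ V_g
|∂P/∂n| = 1.43×10⁻⁴ × 1.20 × 41.0 = 7.02×10⁻³ Pa/m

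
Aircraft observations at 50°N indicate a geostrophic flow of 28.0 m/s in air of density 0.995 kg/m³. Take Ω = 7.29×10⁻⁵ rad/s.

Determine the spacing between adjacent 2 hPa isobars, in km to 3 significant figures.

64.3 km

Coriolis parameter at 50°N:
f = 2Ω sin φ = 2 × 7.29×10⁻⁵ × sin 50° = 1.12×10⁻⁴ s⁻¹
Geostrophic balance rearranged: |∂P/∂n| = f ρ V_g
|∂P/∂n| = 1.12×10⁻⁴ × 0.995 × 28.0 = 3.11×10⁻³ Pa/m
Isobar spacing: Δn = ΔP/|∂P/∂n| = 200 Pa / 3.11×10⁻³ Pa/m = 64274 m ≈ 64.3 km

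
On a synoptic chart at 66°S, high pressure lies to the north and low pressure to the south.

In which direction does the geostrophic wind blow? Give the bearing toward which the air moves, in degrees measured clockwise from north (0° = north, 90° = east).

The pressure-gradient force points toward the south (bearing 180°).
Geostrophic balance: in the Southern Hemisphere the Coriolis force deflects motion to the left, so the geostrophic wind blows 90° to the left of the pressure-gradient force (low pressure on the right).
Rotating 180° by 90° counterclockwise gives 090° — the wind blows toward the east.

090°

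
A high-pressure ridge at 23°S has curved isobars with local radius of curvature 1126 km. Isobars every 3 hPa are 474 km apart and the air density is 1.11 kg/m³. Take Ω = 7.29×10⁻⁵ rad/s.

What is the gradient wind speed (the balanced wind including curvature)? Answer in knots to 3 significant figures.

24.1 knots

Coriolis parameter at 23°S:
f = 2Ω sin φ = 2 × 7.29×10⁻⁵ × sin 23° = 5.70×10⁻⁵ s⁻¹
Pressure gradient: |∂P/∂n| = 300 Pa / 474000 m = 6.33×10⁻⁴ Pa/m
Geostrophic speed: V_g = |∂P/∂n|/(fρ) = 6.33×10⁻⁴/(5.70×10⁻⁵ × 1.11) = 10.0 m/s
Around a high, pressure-gradient force acts outward with centrifugal, so Coriolis balances both:
fV = (1/ρ)|∂P/∂n| + V²/R  →  V² − fR·V + fR·V_g = 0
With fR = 5.70×10⁻⁵ × 1126×10³ m = 64.1 m/s:
V = [fR − √((fR)² − 4 fR V_g)]/2 = [64.1 − √(64.1² − 4×64.1×10)]/2 = 12.4 m/s
Supergeostrophic (V > V_g = 10 m/s), as expected around a high.
Converting: 12.4 m/s × 1.944 = 24.1 knots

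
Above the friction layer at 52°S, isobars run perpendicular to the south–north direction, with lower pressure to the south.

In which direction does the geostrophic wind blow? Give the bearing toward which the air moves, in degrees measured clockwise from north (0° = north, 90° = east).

090°

The pressure-gradient force points toward the south (bearing 180°).
Geostrophic balance: in the Southern Hemisphere the Coriolis force deflects motion to the left, so the geostrophic wind blows 90° to the left of the pressure-gradient force (low pressure on the right).
Rotating 180° by 90° counterclockwise gives 090° — the wind blows toward the east.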